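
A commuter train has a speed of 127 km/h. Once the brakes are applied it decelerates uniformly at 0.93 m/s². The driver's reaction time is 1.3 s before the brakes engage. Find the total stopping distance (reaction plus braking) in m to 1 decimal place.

127 km/h ÷ 3.6 = 35.2778 m/s.
Reaction distance = v·t_r = 35.2778 × 1.3 = 45.861 m.
Braking distance = v²/(2a) = 35.2778² / (2 × 0.930) = 1244.523 / 1.860 = 669.098 m.
Total = 45.861 + 669.098 = 714.959 m.

Total stopping distance ≈ 715.0 m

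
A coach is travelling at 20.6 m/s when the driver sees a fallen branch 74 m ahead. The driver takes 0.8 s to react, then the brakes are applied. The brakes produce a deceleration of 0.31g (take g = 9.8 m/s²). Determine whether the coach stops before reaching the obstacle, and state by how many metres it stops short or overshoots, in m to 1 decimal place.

No — it overshoots by 12.3 m

a = 0.31 × 9.8 = 3.038 m/s².
Reaction distance = 20.6000 × 0.8 = 16.480 m.
Braking distance = v²/(2a) = 424.360 / 6.076 = 69.842 m.
Total stopping distance = 16.480 + 69.842 = 86.322 m, vs 74 m available — it cannot stop in time and overshoots by 86.322 − 74 = 12.322 m.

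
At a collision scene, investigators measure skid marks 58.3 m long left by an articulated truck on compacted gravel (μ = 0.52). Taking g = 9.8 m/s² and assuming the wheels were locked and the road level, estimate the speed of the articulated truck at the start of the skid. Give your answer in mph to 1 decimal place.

Initial speed ≈ 54.5 mph

Deceleration a = μg = 0.52 × 9.8 = 5.096 m/s².
v = √(2a·d) = √(2 × 5.096 × 58.3) = √594.194 = 24.3761 m/s.
= 24.3761 ÷ 0.44704 = 54.528 mph.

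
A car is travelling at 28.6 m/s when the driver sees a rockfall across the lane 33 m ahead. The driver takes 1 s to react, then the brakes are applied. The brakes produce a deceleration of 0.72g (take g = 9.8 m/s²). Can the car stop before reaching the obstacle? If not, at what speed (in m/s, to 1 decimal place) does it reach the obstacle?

No — it strikes the obstacle at 27.5 m/s

a = 0.72 × 9.8 = 7.056 m/s².
Reaction distance = 28.6000 × 1 = 28.600 m.
Braking distance needed to stop: v²/(2a) = 817.960 / 14.112 = 57.962 m, so total needed = 28.600 + 57.962 = 86.562 m > 33 m — it cannot stop.
Distance remaining when braking begins: 33 − 28.600 = 4.400 m.
v² = v₀² − 2a·d = 817.960 − 2 × 7.056 × 4.400 = 755.867 m²/s².
v = √755.867 = 27.493 m/s.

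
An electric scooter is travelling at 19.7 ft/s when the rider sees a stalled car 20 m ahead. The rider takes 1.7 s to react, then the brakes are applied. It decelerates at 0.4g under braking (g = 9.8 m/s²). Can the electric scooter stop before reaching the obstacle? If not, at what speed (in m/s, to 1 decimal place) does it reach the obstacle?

Yes — it stops about 5.2 m short of the obstacle, so it never reaches it

19.7 ft/s × 0.3048 = 6.0046 m/s.
a = 0.4 × 9.8 = 3.920 m/s².
Reaction distance = 6.0046 × 1.7 = 10.208 m.
Braking distance = v²/(2a) = 36.055 / 7.840 = 4.599 m.
Total stopping distance = 10.208 + 4.599 = 14.807 m, vs 20 m available — it stops with 20 − 14.807 = 5.193 m to spare.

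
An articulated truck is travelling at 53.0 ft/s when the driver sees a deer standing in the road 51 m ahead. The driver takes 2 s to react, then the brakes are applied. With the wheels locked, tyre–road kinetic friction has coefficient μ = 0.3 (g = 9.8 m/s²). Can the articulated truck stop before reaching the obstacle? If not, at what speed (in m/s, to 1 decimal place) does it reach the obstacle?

No — it strikes the obstacle at 12.3 m/s

53 ft/s × 0.3048 = 16.1544 m/s.
a = μg = 0.3 × 9.8 = 2.940 m/s².
Reaction distance = 16.1544 × 2 = 32.309 m.
Braking distance needed to stop: v²/(2a) = 260.965 / 5.880 = 44.382 m, so total needed = 32.309 + 44.382 = 76.691 m > 51 m — it cannot stop.
Distance remaining when braking begins: 51 − 32.309 = 18.691 m.
v² = v₀² − 2a·d = 260.965 − 2 × 2.940 × 18.691 = 151.062 m²/s².
v = √151.062 = 12.291 m/s.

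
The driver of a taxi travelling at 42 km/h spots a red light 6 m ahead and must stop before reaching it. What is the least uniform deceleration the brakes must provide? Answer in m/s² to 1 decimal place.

Required deceleration ≈ 11.3 m/s²

42 km/h ÷ 3.6 = 11.6667 m/s.
v² = 2a·d ⇒ a = v²/(2d) = 11.6667² / (2 × 6.000) = 136.112 / 12.000 = 11.3427 m/s².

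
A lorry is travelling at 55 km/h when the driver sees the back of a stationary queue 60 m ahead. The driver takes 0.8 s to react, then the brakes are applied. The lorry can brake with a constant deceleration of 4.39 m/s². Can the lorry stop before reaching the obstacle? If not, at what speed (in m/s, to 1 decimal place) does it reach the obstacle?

Yes — it stops about 21.2 m short of the obstacle, so it never reaches it

55 km/h ÷ 3.6 = 15.2778 m/s.
Reaction distance = 15.2778 × 0.8 = 12.222 m.
Braking distance = v²/(2a) = 233.411 / 8.780 = 26.584 m.
Total stopping distance = 12.222 + 26.584 = 38.806 m, vs 60 m available — it stops with 60 − 38.806 = 21.194 m to spare.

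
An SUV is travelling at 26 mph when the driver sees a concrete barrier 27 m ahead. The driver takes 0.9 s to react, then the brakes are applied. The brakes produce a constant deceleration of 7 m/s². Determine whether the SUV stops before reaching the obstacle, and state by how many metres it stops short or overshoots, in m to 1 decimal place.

26 mph × 0.44704 = 11.6230 m/s.
Reaction distance = 11.6230 × 0.9 = 10.461 m.
Braking distance = v²/(2a) = 135.094 / 14.000 = 9.650 m.
Total stopping distance = 10.461 + 9.650 = 20.111 m, vs 27 m available — it stops with 27 − 20.111 = 6.889 m to spare.

Yes — it stops 6.9 m short of the obstacle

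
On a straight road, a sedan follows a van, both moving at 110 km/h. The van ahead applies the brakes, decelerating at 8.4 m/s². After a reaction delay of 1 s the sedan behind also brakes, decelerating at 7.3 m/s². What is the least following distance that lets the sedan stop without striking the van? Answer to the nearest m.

110 km/h ÷ 3.6 = 30.5556 m/s.
Leader travels v²/(2a_L) = 933.645 / 16.800 = 55.574 m before stopping.
Follower covers v·t_r = 30.5556 × 1 = 30.556 m while reacting, then v²/(2a_F) = 933.645 / 14.600 = 63.948 m while braking, for a total of 30.556 + 63.948 = 94.504 m.
Since a_F ≤ a_L and the follower starts braking later, the follower is never slower than the leader, so the closest approach is when both have stopped.
Minimum gap = 94.504 − 55.574 = 38.930 m.

Minimum gap ≈ 39 m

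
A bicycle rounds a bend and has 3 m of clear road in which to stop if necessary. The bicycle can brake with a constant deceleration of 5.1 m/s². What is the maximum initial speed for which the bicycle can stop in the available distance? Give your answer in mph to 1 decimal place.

v²/(2a) = d ⇒ v = √(2 × 5.100 × 3) = √30.60 = 5.5317 m/s.
5.5317 m/s ÷ 0.44704 = 12.374 mph.

Maximum speed ≈ 12.4 mph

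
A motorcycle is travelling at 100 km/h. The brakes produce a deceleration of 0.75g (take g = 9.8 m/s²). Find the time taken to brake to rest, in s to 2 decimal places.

Braking time ≈ 3.78 s

100 km/h ÷ 3.6 = 27.7778 m/s.
a = 0.75 × 9.8 = 7.350 m/s².
Braking time = v/a = 27.7778 / 7.350 = 3.779 s.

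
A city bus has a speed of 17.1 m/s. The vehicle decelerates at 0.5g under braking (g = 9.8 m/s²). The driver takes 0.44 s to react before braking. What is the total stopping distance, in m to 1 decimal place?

a = 0.5 × 9.8 = 4.900 m/s².
Reaction distance = v·t_r = 17.1000 × 0.44 = 7.524 m.
Braking distance = v²/(2a) = 17.1000² / (2 × 4.900) = 292.410 / 9.800 = 29.838 m.
Total = 7.524 + 29.838 = 37.362 m.

Total stopping distance ≈ 37.4 m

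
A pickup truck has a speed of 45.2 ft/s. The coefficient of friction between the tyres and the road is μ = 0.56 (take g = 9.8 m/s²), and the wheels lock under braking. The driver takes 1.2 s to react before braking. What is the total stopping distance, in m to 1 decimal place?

Total stopping distance ≈ 33.8 m

45.2 ft/s × 0.3048 = 13.7770 m/s.
a = μg = 0.56 × 9.8 = 5.488 m/s².
Reaction distance = v·t_r = 13.7770 × 1.2 = 16.532 m.
Braking distance = v²/(2a) = 13.7770² / (2 × 5.488) = 189.806 / 10.976 = 17.293 m.
Total = 16.532 + 17.293 = 33.825 m.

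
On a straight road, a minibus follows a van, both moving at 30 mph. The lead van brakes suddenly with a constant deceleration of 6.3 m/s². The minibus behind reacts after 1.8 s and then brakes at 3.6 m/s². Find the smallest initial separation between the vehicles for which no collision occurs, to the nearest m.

30 mph × 0.44704 = 13.4112 m/s.
Leader travels v²/(2a_L) = 179.860 / 12.600 = 14.275 m before stopping.
Follower covers v·t_r = 13.4112 × 1.8 = 24.140 m while reacting, then v²/(2a_F) = 179.860 / 7.200 = 24.981 m while braking, for a total of 24.140 + 24.981 = 49.121 m.
Since a_F ≤ a_L and the follower starts braking later, the follower is never slower than the leader, so the closest approach is when both have stopped.
Minimum gap = 49.121 − 14.275 = 34.846 m.

Minimum gap ≈ 35 m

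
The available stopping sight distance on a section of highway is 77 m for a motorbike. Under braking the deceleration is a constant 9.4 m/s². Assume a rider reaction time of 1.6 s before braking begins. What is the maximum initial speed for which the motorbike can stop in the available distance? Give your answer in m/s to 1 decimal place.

Stopping distance: v·t_r + v²/(2a) = 77 with t_r = 1.6 s and a = 9.400 m/s².
So v² + 30.080 v − 1447.60 = 0.
Positive root: v = −a·t_r + √((a·t_r)² + 2a·d) = −15.040 + √(226.202 + 1447.60) = 25.8721 m/s.

Maximum speed ≈ 25.9 m/s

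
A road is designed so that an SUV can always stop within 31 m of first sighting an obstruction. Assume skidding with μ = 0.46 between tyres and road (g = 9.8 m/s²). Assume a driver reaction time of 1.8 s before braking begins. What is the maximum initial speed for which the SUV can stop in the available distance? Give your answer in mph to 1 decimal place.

a = μg = 0.46 × 9.8 = 4.508 m/s².
Stopping distance: v·t_r + v²/(2a) = 31 with t_r = 1.8 s and a = 4.508 m/s².
So v² + 16.229 v − 279.50 = 0.
Positive root: v = −a·t_r + √((a·t_r)² + 2a·d) = −8.114 + √(65.837 + 279.50) = 10.4692 m/s.
10.4692 m/s ÷ 0.44704 = 23.419 mph.

Maximum speed ≈ 23.4 mph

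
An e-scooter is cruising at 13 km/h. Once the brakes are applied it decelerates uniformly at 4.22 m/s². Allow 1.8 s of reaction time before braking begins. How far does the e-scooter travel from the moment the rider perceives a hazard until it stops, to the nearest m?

13 km/h ÷ 3.6 = 3.6111 m/s.
Reaction distance = v·t_r = 3.6111 × 1.8 = 6.500 m.
Braking distance = v²/(2a) = 3.6111² / (2 × 4.220) = 13.040 / 8.440 = 1.545 m.
Total = 6.500 + 1.545 = 8.045 m.

Total stopping distance ≈ 8 m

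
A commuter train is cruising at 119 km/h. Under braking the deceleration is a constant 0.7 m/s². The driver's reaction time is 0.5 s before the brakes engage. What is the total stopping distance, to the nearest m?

119 km/h ÷ 3.6 = 33.0556 m/s.
Reaction distance = v·t_r = 33.0556 × 0.5 = 16.528 m.
Braking distance = v²/(2a) = 33.0556² / (2 × 0.700) = 1092.673 / 1.400 = 780.481 m.
Total = 16.528 + 780.481 = 797.009 m.

Total stopping distance ≈ 797 m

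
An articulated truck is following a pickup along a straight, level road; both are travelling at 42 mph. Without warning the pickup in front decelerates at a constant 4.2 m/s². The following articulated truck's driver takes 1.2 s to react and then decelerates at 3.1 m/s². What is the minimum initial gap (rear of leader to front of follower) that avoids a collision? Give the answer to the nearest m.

42 mph × 0.44704 = 18.7757 m/s.
Leader travels v²/(2a_L) = 352.527 / 8.400 = 41.967 m before stopping.
Follower covers v·t_r = 18.7757 × 1.2 = 22.531 m while reacting, then v²/(2a_F) = 352.527 / 6.200 = 56.859 m while braking, for a total of 22.531 + 56.859 = 79.390 m.
Since a_F ≤ a_L and the follower starts braking later, the follower is never slower than the leader, so the closest approach is when both have stopped.
Minimum gap = 79.390 − 41.967 = 37.423 m.

Minimum gap ≈ 37 m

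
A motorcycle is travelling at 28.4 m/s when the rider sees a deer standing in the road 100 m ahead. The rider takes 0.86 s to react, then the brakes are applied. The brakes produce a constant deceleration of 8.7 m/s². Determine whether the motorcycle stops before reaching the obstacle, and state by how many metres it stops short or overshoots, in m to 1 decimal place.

Yes — it stops 29.2 m short of the obstacle

Reaction distance = 28.4000 × 0.86 = 24.424 m.
Braking distance = v²/(2a) = 806.560 / 17.400 = 46.354 m.
Total stopping distance = 24.424 + 46.354 = 70.778 m, vs 100 m available — it stops with 100 − 70.778 = 29.222 m to spare.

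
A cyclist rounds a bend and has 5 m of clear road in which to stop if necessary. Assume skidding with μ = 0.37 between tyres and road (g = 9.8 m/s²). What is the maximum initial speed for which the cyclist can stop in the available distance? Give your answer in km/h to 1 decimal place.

Maximum speed ≈ 21.7 km/h

a = μg = 0.37 × 9.8 = 3.626 m/s².
v²/(2a) = d ⇒ v = √(2 × 3.626 × 5) = √36.26 = 6.0216 m/s.
6.0216 m/s × 3.6 = 21.678 km/h.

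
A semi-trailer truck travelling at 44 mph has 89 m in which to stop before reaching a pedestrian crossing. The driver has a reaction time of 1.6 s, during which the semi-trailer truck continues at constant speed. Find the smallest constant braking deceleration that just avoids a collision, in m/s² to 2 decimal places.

Required deceleration ≈ 3.36 m/s²

44 mph × 0.44704 = 19.6698 m/s.
Distance covered during reaction = 19.6698 × 1.6 = 31.472 m.
Distance available for braking: 89 − 31.472 = 57.528 m.
v² = 2a·d ⇒ a = v²/(2d) = 19.6698² / (2 × 57.528) = 386.901 / 115.056 = 3.3627 m/s².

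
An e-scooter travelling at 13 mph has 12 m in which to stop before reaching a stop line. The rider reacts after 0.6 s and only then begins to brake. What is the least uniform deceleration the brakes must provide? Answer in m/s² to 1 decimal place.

13 mph × 0.44704 = 5.8115 m/s.
Distance covered during reaction = 5.8115 × 0.6 = 3.487 m.
Distance available for braking: 12 − 3.487 = 8.513 m.
v² = 2a·d ⇒ a = v²/(2d) = 5.8115² / (2 × 8.513) = 33.774 / 17.026 = 1.9837 m/s².

Required deceleration ≈ 2.0 m/s²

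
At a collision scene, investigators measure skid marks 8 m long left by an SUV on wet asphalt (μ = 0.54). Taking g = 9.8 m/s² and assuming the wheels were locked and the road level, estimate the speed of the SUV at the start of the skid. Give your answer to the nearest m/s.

Deceleration a = μg = 0.54 × 9.8 = 5.292 m/s².
v = √(2a·d) = √(2 × 5.292 × 8) = √84.672 = 9.2017 m/s.

Initial speed ≈ 9 m/s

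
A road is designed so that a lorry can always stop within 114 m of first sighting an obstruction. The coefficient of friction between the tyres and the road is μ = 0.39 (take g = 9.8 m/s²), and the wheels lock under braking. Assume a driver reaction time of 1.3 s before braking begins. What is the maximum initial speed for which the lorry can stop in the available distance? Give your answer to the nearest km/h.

Maximum speed ≈ 90 km/h

a = μg = 0.39 × 9.8 = 3.822 m/s².
Stopping distance: v·t_r + v²/(2a) = 114 with t_r = 1.3 s and a = 3.822 m/s².
So v² + 9.937 v − 871.42 = 0.
Positive root: v = −a·t_r + √((a·t_r)² + 2a·d) = −4.969 + √(24.691 + 871.42) = 24.9661 m/s.
24.9661 m/s × 3.6 = 89.878 km/h.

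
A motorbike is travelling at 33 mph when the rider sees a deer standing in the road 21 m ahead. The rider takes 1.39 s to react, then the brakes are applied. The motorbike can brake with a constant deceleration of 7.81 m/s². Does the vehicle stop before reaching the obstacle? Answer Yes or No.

33 mph × 0.44704 = 14.7523 m/s.
Reaction distance = 14.7523 × 1.39 = 20.506 m.
Braking distance = v²/(2a) = 217.630 / 15.620 = 13.933 m.
Total stopping distance = 20.506 + 13.933 = 34.439 m, vs 21 m available — it cannot stop in time and overshoots by 34.439 − 21 = 13.439 m.

No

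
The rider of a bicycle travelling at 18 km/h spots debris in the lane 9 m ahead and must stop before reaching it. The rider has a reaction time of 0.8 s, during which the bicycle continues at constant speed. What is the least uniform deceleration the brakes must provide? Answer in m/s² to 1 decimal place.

Required deceleration ≈ 2.5 m/s²

18 km/h ÷ 3.6 = 5.0000 m/s.
Distance covered during reaction = 5.0000 × 0.8 = 4.000 m.
Distance available for braking: 9 − 4.000 = 5.000 m.
v² = 2a·d ⇒ a = v²/(2d) = 5.0000² / (2 × 5.000) = 25.000 / 10.000 = 2.5000 m/s².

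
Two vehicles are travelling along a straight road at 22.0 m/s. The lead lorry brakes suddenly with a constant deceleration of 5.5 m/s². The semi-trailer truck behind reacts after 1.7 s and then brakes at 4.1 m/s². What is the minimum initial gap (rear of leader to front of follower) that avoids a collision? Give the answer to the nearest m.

Leader travels v²/(2a_L) = 484.000 / 11.000 = 44.000 m before stopping.
Follower covers v·t_r = 22.0000 × 1.7 = 37.400 m while reacting, then v²/(2a_F) = 484.000 / 8.200 = 59.024 m while braking, for a total of 37.400 + 59.024 = 96.424 m.
Since a_F ≤ a_L and the follower starts braking later, the follower is never slower than the leader, so the closest approach is when both have stopped.
Minimum gap = 96.424 − 44.000 = 52.424 m.

Minimum gap ≈ 52 m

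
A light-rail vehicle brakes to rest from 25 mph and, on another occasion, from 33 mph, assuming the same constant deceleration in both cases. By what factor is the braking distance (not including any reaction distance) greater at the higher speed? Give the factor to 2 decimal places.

Factor ≈ 1.74

Braking distance d = v²/(2a), so with a fixed, d ∝ v².
Factor = (33/25)² = 1.3200² = 1.7424.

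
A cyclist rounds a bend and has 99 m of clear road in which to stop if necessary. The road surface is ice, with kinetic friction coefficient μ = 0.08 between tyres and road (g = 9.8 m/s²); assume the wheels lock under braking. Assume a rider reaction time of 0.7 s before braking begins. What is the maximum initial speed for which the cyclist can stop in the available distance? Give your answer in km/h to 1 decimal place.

Maximum speed ≈ 42.9 km/h

a = μg = 0.08 × 9.8 = 0.784 m/s².
Stopping distance: v·t_r + v²/(2a) = 99 with t_r = 0.7 s and a = 0.784 m/s².
So v² + 1.098 v − 155.23 = 0.
Positive root: v = −a·t_r + √((a·t_r)² + 2a·d) = −0.549 + √(0.301 + 155.23) = 11.9222 m/s.
11.9222 m/s × 3.6 = 42.920 km/h.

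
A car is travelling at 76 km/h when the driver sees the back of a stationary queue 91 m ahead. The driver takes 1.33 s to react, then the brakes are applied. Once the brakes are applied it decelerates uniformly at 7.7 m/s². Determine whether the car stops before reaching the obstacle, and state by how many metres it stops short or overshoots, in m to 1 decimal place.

76 km/h ÷ 3.6 = 21.1111 m/s.
Reaction distance = 21.1111 × 1.33 = 28.078 m.
Braking distance = v²/(2a) = 445.679 / 15.400 = 28.940 m.
Total stopping distance = 28.078 + 28.940 = 57.018 m, vs 91 m available — it stops with 91 − 57.018 = 33.982 m to spare.

Yes — it stops 34.0 m short of the obstacle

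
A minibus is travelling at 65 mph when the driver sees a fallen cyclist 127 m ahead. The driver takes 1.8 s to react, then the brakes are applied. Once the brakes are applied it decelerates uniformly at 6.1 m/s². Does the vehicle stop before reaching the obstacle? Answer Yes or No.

65 mph × 0.44704 = 29.0576 m/s.
Reaction distance = 29.0576 × 1.8 = 52.304 m.
Braking distance = v²/(2a) = 844.344 / 12.200 = 69.209 m.
Total stopping distance = 52.304 + 69.209 = 121.513 m, vs 127 m available — it stops with 127 − 121.513 = 5.487 m to spare.

Yes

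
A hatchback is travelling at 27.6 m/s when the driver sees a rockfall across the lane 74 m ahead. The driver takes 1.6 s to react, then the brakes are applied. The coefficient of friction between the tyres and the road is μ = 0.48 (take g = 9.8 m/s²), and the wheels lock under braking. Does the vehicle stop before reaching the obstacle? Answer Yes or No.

a = μg = 0.48 × 9.8 = 4.704 m/s².
Reaction distance = 27.6000 × 1.6 = 44.160 m.
Braking distance = v²/(2a) = 761.760 / 9.408 = 80.969 m.
Total stopping distance = 44.160 + 80.969 = 125.129 m, vs 74 m available — it cannot stop in time and overshoots by 125.129 − 74 = 51.129 m.

No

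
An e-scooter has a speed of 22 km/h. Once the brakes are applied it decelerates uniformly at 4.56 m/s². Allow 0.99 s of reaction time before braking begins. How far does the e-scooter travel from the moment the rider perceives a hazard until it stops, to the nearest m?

22 km/h ÷ 3.6 = 6.1111 m/s.
Reaction distance = v·t_r = 6.1111 × 0.99 = 6.050 m.
Braking distance = v²/(2a) = 6.1111² / (2 × 4.560) = 37.346 / 9.120 = 4.095 m.
Total = 6.050 + 4.095 = 10.145 m.

Total stopping distance ≈ 10 m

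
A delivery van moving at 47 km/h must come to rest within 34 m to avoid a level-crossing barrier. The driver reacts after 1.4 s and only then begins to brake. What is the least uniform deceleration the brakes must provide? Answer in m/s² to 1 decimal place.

Required deceleration ≈ 5.4 m/s²

47 km/h ÷ 3.6 = 13.0556 m/s.
Distance covered during reaction = 13.0556 × 1.4 = 18.278 m.
Distance available for braking: 34 − 18.278 = 15.722 m.
v² = 2a·d ⇒ a = v²/(2d) = 13.0556² / (2 × 15.722) = 170.449 / 31.444 = 5.4207 m/s².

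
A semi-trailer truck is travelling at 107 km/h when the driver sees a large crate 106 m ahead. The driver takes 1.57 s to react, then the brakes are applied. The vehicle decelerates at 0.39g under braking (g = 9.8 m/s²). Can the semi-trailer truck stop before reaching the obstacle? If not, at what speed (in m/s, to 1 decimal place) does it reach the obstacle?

No — it strikes the obstacle at 20.7 m/s

107 km/h ÷ 3.6 = 29.7222 m/s.
a = 0.39 × 9.8 = 3.822 m/s².
Reaction distance = 29.7222 × 1.57 = 46.664 m.
Braking distance needed to stop: v²/(2a) = 883.409 / 7.644 = 115.569 m, so total needed = 46.664 + 115.569 = 162.233 m > 106 m — it cannot stop.
Distance remaining when braking begins: 106 − 46.664 = 59.336 m.
v² = v₀² − 2a·d = 883.409 − 2 × 3.822 × 59.336 = 429.845 m²/s².
v = √429.845 = 20.733 m/s.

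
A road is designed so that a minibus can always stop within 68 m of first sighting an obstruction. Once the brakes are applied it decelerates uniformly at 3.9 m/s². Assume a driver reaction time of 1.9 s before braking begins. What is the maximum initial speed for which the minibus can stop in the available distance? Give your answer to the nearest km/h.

Stopping distance: v·t_r + v²/(2a) = 68 with t_r = 1.9 s and a = 3.900 m/s².
So v² + 14.820 v − 530.40 = 0.
Positive root: v = −a·t_r + √((a·t_r)² + 2a·d) = −7.410 + √(54.908 + 530.40) = 16.7831 m/s.
16.7831 m/s × 3.6 = 60.419 km/h.

Maximum speed ≈ 60 km/h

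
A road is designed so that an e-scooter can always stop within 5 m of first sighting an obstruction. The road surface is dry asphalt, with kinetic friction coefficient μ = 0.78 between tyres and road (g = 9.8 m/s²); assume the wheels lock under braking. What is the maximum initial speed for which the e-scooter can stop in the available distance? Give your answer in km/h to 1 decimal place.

Maximum speed ≈ 31.5 km/h

a = μg = 0.78 × 9.8 = 7.644 m/s².
v²/(2a) = d ⇒ v = √(2 × 7.644 × 5) = √76.44 = 8.7430 m/s.
8.7430 m/s × 3.6 = 31.475 km/h.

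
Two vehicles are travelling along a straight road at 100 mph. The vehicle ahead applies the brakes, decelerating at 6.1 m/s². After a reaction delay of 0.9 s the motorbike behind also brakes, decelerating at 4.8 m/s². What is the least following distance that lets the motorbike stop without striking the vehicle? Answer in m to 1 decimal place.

100 mph × 0.44704 = 44.7040 m/s.
Leader travels v²/(2a_L) = 1998.448 / 12.200 = 163.807 m before stopping.
Follower covers v·t_r = 44.7040 × 0.9 = 40.234 m while reacting, then v²/(2a_F) = 1998.448 / 9.600 = 208.172 m while braking, for a total of 40.234 + 208.172 = 248.406 m.
Since a_F ≤ a_L and the follower starts braking later, the follower is never slower than the leader, so the closest approach is when both have stopped.
Minimum gap = 248.406 − 163.807 = 84.599 m.

Minimum gap ≈ 84.6 m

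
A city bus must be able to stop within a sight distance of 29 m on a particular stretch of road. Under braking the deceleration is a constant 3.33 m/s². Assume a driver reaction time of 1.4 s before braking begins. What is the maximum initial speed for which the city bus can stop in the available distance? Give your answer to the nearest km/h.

Maximum speed ≈ 36 km/h

Stopping distance: v·t_r + v²/(2a) = 29 with t_r = 1.4 s and a = 3.330 m/s².
So v² + 9.324 v − 193.14 = 0.
Positive root: v = −a·t_r + √((a·t_r)² + 2a·d) = −4.662 + √(21.734 + 193.14) = 9.9966 m/s.
9.9966 m/s × 3.6 = 35.988 km/h.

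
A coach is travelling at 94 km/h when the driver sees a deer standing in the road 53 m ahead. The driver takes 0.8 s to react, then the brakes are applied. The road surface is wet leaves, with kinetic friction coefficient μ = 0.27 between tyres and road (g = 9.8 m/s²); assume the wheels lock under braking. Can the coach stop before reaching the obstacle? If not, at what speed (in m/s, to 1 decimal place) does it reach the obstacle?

94 km/h ÷ 3.6 = 26.1111 m/s.
a = μg = 0.27 × 9.8 = 2.646 m/s².
Reaction distance = 26.1111 × 0.8 = 20.889 m.
Braking distance needed to stop: v²/(2a) = 681.790 / 5.292 = 128.834 m, so total needed = 20.889 + 128.834 = 149.723 m > 53 m — it cannot stop.
Distance remaining when braking begins: 53 − 20.889 = 32.111 m.
v² = v₀² − 2a·d = 681.790 − 2 × 2.646 × 32.111 = 511.859 m²/s².
v = √511.859 = 22.624 m/s.

No — it strikes the obstacle at 22.6 m/s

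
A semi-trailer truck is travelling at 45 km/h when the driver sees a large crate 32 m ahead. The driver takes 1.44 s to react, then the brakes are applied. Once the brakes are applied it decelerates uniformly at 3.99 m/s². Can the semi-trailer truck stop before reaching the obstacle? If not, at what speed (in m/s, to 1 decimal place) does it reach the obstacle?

No — it strikes the obstacle at 6.7 m/s

45 km/h ÷ 3.6 = 12.5000 m/s.
Reaction distance = 12.5000 × 1.44 = 18.000 m.
Braking distance needed to stop: v²/(2a) = 156.250 / 7.980 = 19.580 m, so total needed = 18.000 + 19.580 = 37.580 m > 32 m — it cannot stop.
Distance remaining when braking begins: 32 − 18.000 = 14.000 m.
v² = v₀² − 2a·d = 156.250 − 2 × 3.990 × 14.000 = 44.530 m²/s².
v = √44.530 = 6.673 m/s.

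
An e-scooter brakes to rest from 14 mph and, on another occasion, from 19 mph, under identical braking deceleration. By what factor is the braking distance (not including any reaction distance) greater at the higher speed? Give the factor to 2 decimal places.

Braking distance d = v²/(2a), so with a fixed, d ∝ v².
Factor = (19/14)² = 1.3571² = 1.8417.

Factor ≈ 1.84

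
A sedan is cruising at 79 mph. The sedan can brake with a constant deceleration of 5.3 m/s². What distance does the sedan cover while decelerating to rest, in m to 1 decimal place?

79 mph × 0.44704 = 35.3162 m/s.
Braking distance = v²/(2a) = 35.3162² / (2 × 5.300) = 1247.234 / 10.600 = 117.664 m.

Braking distance ≈ 117.7 m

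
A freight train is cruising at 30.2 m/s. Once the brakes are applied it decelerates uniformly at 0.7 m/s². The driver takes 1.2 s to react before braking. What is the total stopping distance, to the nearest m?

Reaction distance = v·t_r = 30.2000 × 1.2 = 36.240 m.
Braking distance = v²/(2a) = 30.2000² / (2 × 0.700) = 912.040 / 1.400 = 651.457 m.
Total = 36.240 + 651.457 = 687.697 m.

Total stopping distance ≈ 688 m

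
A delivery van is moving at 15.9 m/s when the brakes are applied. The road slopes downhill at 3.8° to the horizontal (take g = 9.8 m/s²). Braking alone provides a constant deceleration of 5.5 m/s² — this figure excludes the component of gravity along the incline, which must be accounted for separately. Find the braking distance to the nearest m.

Braking distance ≈ 26 m

Gravity along the downhill slope reduces the braking deceleration: a_eff = 5.500 − 9.8·sin 3.8° = 5.500 − 0.649 = 4.851 m/s².
Braking distance = v²/(2a) = 15.9000² / (2 × 4.851) = 252.810 / 9.702 = 26.058 m.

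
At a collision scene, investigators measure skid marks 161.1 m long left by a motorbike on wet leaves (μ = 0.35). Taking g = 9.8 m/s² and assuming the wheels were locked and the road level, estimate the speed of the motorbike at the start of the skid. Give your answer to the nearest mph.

Initial speed ≈ 74 mph

Deceleration a = μg = 0.35 × 9.8 = 3.430 m/s².
v = √(2a·d) = √(2 × 3.430 × 161.1) = √1105.146 = 33.2437 m/s.
= 33.2437 ÷ 0.44704 = 74.364 mph.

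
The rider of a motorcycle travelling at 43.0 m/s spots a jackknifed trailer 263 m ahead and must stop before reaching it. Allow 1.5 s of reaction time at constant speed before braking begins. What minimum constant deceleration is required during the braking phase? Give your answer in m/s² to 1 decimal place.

Required deceleration ≈ 4.7 m/s²

Distance covered during reaction = 43.0000 × 1.5 = 64.500 m.
Distance available for braking: 263 − 64.500 = 198.500 m.
v² = 2a·d ⇒ a = v²/(2d) = 43.0000² / (2 × 198.500) = 1849.000 / 397.000 = 4.6574 m/s².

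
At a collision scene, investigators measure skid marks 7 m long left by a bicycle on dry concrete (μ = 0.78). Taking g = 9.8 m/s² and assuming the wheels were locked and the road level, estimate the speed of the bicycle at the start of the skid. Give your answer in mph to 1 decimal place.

Initial speed ≈ 23.1 mph

Deceleration a = μg = 0.78 × 9.8 = 7.644 m/s².
v = √(2a·d) = √(2 × 7.644 × 7) = √107.016 = 10.3449 m/s.
= 10.3449 ÷ 0.44704 = 23.141 mph.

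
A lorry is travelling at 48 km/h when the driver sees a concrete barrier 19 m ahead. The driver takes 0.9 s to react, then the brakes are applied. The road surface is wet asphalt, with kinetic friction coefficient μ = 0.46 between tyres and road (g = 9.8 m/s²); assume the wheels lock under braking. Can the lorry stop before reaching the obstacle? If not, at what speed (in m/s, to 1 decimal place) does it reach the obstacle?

48 km/h ÷ 3.6 = 13.3333 m/s.
a = μg = 0.46 × 9.8 = 4.508 m/s².
Reaction distance = 13.3333 × 0.9 = 12.000 m.
Braking distance needed to stop: v²/(2a) = 177.777 / 9.016 = 19.718 m, so total needed = 12.000 + 19.718 = 31.718 m > 19 m — it cannot stop.
Distance remaining when braking begins: 19 − 12.000 = 7.000 m.
v² = v₀² − 2a·d = 177.777 − 2 × 4.508 × 7.000 = 114.665 m²/s².
v = √114.665 = 10.708 m/s.

No — it strikes the obstacle at 10.7 m/s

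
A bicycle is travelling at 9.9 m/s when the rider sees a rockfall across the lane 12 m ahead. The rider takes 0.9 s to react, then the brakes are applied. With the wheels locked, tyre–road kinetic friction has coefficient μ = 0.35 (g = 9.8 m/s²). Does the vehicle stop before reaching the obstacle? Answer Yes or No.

a = μg = 0.35 × 9.8 = 3.430 m/s².
Reaction distance = 9.9000 × 0.9 = 8.910 m.
Braking distance = v²/(2a) = 98.010 / 6.860 = 14.287 m.
Total stopping distance = 8.910 + 14.287 = 23.197 m, vs 12 m available — it cannot stop in time and overshoots by 23.197 − 12 = 11.197 m.

No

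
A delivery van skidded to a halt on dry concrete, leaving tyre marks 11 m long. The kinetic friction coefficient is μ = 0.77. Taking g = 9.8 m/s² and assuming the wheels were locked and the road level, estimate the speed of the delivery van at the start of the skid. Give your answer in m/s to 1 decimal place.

Initial speed ≈ 12.9 m/s

Deceleration a = μg = 0.77 × 9.8 = 7.546 m/s².
v = √(2a·d) = √(2 × 7.546 × 11) = √166.012 = 12.8846 m/s.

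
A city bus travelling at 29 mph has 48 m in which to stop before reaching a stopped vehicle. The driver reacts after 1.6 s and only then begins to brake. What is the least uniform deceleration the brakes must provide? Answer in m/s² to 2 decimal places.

Required deceleration ≈ 3.08 m/s²

29 mph × 0.44704 = 12.9642 m/s.
Distance covered during reaction = 12.9642 × 1.6 = 20.743 m.
Distance available for braking: 48 − 20.743 = 27.257 m.
v² = 2a·d ⇒ a = v²/(2d) = 12.9642² / (2 × 27.257) = 168.070 / 54.514 = 3.0831 m/s².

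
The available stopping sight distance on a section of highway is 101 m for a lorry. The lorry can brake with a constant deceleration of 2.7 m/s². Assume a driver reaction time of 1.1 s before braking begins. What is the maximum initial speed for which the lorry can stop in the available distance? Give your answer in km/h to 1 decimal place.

Maximum speed ≈ 74.1 km/h

Stopping distance: v·t_r + v²/(2a) = 101 with t_r = 1.1 s and a = 2.700 m/s².
So v² + 5.940 v − 545.40 = 0.
Positive root: v = −a·t_r + √((a·t_r)² + 2a·d) = −2.970 + √(8.821 + 545.40) = 20.5719 m/s.
20.5719 m/s × 3.6 = 74.059 km/h.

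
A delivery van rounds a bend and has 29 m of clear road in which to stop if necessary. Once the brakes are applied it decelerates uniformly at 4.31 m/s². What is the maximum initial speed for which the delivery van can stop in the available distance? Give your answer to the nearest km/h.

v²/(2a) = d ⇒ v = √(2 × 4.310 × 29) = √249.98 = 15.8108 m/s.
15.8108 m/s × 3.6 = 56.919 km/h.

Maximum speed ≈ 57 km/h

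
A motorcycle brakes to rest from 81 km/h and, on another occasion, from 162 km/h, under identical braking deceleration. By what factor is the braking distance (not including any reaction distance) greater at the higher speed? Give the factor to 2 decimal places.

Factor ≈ 4.00

Braking distance d = v²/(2a), so with a fixed, d ∝ v².
Factor = (162/81)² = 2.0000² = 4.0000.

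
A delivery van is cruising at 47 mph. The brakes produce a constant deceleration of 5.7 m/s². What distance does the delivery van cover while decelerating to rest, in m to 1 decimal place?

Braking distance ≈ 38.7 m

47 mph × 0.44704 = 21.0109 m/s.
Braking distance = v²/(2a) = 21.0109² / (2 × 5.700) = 441.458 / 11.400 = 38.724 m.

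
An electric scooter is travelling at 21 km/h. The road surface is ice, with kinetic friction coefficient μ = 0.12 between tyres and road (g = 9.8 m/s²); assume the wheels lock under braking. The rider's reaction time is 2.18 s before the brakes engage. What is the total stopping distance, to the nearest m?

Total stopping distance ≈ 27 m

21 km/h ÷ 3.6 = 5.8333 m/s.
a = μg = 0.12 × 9.8 = 1.176 m/s².
Reaction distance = v·t_r = 5.8333 × 2.18 = 12.717 m.
Braking distance = v²/(2a) = 5.8333² / (2 × 1.176) = 34.027 / 2.352 = 14.467 m.
Total = 12.717 + 14.467 = 27.184 m.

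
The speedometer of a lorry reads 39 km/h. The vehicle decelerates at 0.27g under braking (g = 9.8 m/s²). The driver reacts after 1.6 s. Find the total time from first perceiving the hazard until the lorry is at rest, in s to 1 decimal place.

Total time ≈ 5.7 s

39 km/h ÷ 3.6 = 10.8333 m/s.
a = 0.27 × 9.8 = 2.646 m/s².
Braking time = v/a = 10.8333 / 2.646 = 4.094 s.
Total = 1.6 + 4.094 = 5.694 s.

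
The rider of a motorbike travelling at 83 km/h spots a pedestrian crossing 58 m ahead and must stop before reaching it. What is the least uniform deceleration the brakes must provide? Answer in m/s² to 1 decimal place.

Required deceleration ≈ 4.6 m/s²

83 km/h ÷ 3.6 = 23.0556 m/s.
v² = 2a·d ⇒ a = v²/(2d) = 23.0556² / (2 × 58.000) = 531.561 / 116.000 = 4.5824 m/s².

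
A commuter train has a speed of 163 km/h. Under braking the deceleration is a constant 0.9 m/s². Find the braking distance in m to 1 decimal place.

Braking distance ≈ 1138.9 m

163 km/h ÷ 3.6 = 45.2778 m/s.
Braking distance = v²/(2a) = 45.2778² / (2 × 0.900) = 2050.079 / 1.800 = 1138.933 m.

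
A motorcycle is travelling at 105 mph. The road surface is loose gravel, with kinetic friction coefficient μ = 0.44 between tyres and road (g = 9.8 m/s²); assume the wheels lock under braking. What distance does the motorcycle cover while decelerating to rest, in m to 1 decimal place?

Braking distance ≈ 255.5 m

105 mph × 0.44704 = 46.9392 m/s.
a = μg = 0.44 × 9.8 = 4.312 m/s².
Braking distance = v²/(2a) = 46.9392² / (2 × 4.312) = 2203.288 / 8.624 = 255.483 m.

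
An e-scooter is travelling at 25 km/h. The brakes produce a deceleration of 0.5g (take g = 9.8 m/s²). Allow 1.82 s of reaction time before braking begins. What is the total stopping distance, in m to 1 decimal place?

Total stopping distance ≈ 17.6 m

25 km/h ÷ 3.6 = 6.9444 m/s.
a = 0.5 × 9.8 = 4.900 m/s².
Reaction distance = v·t_r = 6.9444 × 1.82 = 12.639 m.
Braking distance = v²/(2a) = 6.9444² / (2 × 4.900) = 48.225 / 9.800 = 4.921 m.
Total = 12.639 + 4.921 = 17.560 m.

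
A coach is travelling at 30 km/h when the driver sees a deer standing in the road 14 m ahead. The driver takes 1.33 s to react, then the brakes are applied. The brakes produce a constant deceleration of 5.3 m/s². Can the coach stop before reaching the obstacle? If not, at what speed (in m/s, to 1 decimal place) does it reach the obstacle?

No — it strikes the obstacle at 6.2 m/s

30 km/h ÷ 3.6 = 8.3333 m/s.
Reaction distance = 8.3333 × 1.33 = 11.083 m.
Braking distance needed to stop: v²/(2a) = 69.444 / 10.600 = 6.551 m, so total needed = 11.083 + 6.551 = 17.634 m > 14 m — it cannot stop.
Distance remaining when braking begins: 14 − 11.083 = 2.917 m.
v² = v₀² − 2a·d = 69.444 − 2 × 5.300 × 2.917 = 38.524 m²/s².
v = √38.524 = 6.207 m/s.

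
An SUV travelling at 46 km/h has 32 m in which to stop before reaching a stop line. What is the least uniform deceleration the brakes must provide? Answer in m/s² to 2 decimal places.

46 km/h ÷ 3.6 = 12.7778 m/s.
v² = 2a·d ⇒ a = v²/(2d) = 12.7778² / (2 × 32.000) = 163.272 / 64.000 = 2.5511 m/s².

Required deceleration ≈ 2.55 m/s²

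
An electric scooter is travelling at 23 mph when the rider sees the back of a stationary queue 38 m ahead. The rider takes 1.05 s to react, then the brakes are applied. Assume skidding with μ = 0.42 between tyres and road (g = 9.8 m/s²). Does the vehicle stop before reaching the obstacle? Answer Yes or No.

Yes

23 mph × 0.44704 = 10.2819 m/s.
a = μg = 0.42 × 9.8 = 4.116 m/s².
Reaction distance = 10.2819 × 1.05 = 10.796 m.
Braking distance = v²/(2a) = 105.717 / 8.232 = 12.842 m.
Total stopping distance = 10.796 + 12.842 = 23.638 m, vs 38 m available — it stops with 38 − 23.638 = 14.362 m to spare.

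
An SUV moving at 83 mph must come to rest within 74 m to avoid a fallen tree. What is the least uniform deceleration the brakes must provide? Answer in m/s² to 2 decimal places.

83 mph × 0.44704 = 37.1043 m/s.
v² = 2a·d ⇒ a = v²/(2d) = 37.1043² / (2 × 74.000) = 1376.729 / 148.000 = 9.3022 m/s².

Required deceleration ≈ 9.30 m/s²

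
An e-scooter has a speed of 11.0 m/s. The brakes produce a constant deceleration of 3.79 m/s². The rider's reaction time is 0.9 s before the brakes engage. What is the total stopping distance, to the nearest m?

Total stopping distance ≈ 26 m

Reaction distance = v·t_r = 11.0000 × 0.9 = 9.900 m.
Braking distance = v²/(2a) = 11.0000² / (2 × 3.790) = 121.000 / 7.580 = 15.963 m.
Total = 9.900 + 15.963 = 25.863 m.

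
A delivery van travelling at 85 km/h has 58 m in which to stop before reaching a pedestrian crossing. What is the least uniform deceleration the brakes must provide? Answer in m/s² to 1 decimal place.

85 km/h ÷ 3.6 = 23.6111 m/s.
v² = 2a·d ⇒ a = v²/(2d) = 23.6111² / (2 × 58.000) = 557.484 / 116.000 = 4.8059 m/s².

Required deceleration ≈ 4.8 m/s²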